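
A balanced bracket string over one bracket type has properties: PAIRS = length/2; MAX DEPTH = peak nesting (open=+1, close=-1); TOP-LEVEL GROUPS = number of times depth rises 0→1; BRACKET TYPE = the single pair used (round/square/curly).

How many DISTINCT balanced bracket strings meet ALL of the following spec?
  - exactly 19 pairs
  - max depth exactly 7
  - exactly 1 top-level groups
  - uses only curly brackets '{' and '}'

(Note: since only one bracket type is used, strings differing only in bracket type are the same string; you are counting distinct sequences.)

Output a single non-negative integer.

Answer: 117939506

Derivation:
Spec: pairs=19 depth=7 groups=1
Count(depth <= 7) = 291057920
Count(depth <= 6) = 173118414
Count(depth == 7) = 291057920 - 173118414 = 117939506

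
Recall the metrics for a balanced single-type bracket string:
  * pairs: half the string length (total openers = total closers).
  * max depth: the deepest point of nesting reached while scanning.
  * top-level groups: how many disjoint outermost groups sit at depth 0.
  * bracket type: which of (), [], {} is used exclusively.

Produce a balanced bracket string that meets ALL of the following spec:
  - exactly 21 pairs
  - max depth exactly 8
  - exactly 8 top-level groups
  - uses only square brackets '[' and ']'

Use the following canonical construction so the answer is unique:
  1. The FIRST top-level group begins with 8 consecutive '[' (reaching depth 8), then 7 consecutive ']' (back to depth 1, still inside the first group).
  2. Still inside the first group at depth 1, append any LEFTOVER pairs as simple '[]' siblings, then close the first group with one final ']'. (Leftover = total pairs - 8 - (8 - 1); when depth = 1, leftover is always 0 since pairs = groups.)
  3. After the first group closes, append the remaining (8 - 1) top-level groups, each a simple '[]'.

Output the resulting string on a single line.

Answer: [[[[[[[[]]]]]]][][][][][][]][][][][][][][]

Derivation:
Spec: pairs=21 depth=8 groups=8
Leftover pairs = 21 - 8 - (8-1) = 6
First group: deep chain of depth 8 + 6 sibling pairs
Remaining 7 groups: simple '[]' each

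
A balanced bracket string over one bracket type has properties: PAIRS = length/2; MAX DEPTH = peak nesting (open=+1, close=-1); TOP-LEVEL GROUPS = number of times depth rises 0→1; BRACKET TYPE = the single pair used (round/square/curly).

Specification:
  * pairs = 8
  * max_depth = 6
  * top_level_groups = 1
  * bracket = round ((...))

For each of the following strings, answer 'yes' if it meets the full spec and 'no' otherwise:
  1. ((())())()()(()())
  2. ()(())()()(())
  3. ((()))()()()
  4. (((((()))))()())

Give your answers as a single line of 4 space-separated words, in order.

Answer: no no no yes

Derivation:
String 1 '((())())()()(()())': depth seq [1 2 3 2 1 2 1 0 1 0 1 0 1 2 1 2 1 0]
  -> pairs=9 depth=3 groups=4 -> no
String 2 '()(())()()(())': depth seq [1 0 1 2 1 0 1 0 1 0 1 2 1 0]
  -> pairs=7 depth=2 groups=5 -> no
String 3 '((()))()()()': depth seq [1 2 3 2 1 0 1 0 1 0 1 0]
  -> pairs=6 depth=3 groups=4 -> no
String 4 '(((((()))))()())': depth seq [1 2 3 4 5 6 5 4 3 2 1 2 1 2 1 0]
  -> pairs=8 depth=6 groups=1 -> yes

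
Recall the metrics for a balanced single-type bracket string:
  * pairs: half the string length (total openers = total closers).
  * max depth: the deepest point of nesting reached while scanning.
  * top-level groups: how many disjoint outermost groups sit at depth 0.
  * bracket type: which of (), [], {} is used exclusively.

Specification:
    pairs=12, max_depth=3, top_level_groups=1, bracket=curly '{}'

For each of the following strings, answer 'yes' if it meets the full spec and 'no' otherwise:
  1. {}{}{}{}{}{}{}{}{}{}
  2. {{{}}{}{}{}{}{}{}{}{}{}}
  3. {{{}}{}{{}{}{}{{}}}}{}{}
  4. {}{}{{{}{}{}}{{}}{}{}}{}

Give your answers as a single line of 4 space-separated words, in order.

String 1 '{}{}{}{}{}{}{}{}{}{}': depth seq [1 0 1 0 1 0 1 0 1 0 1 0 1 0 1 0 1 0 1 0]
  -> pairs=10 depth=1 groups=10 -> no
String 2 '{{{}}{}{}{}{}{}{}{}{}{}}': depth seq [1 2 3 2 1 2 1 2 1 2 1 2 1 2 1 2 1 2 1 2 1 2 1 0]
  -> pairs=12 depth=3 groups=1 -> yes
String 3 '{{{}}{}{{}{}{}{{}}}}{}{}': depth seq [1 2 3 2 1 2 1 2 3 2 3 2 3 2 3 4 3 2 1 0 1 0 1 0]
  -> pairs=12 depth=4 groups=3 -> no
String 4 '{}{}{{{}{}{}}{{}}{}{}}{}': depth seq [1 0 1 0 1 2 3 2 3 2 3 2 1 2 3 2 1 2 1 2 1 0 1 0]
  -> pairs=12 depth=3 groups=4 -> no

Answer: no yes no no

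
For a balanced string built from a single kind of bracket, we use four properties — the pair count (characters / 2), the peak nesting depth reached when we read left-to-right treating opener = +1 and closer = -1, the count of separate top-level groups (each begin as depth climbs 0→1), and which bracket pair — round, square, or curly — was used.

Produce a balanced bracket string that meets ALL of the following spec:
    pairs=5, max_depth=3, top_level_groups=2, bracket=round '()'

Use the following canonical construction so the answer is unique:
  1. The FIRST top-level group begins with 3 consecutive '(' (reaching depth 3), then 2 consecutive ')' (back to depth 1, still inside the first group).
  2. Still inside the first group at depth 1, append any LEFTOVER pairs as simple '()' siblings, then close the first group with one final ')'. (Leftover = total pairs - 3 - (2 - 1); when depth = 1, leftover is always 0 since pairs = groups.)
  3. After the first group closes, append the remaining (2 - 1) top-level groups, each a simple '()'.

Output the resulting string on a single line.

Spec: pairs=5 depth=3 groups=2
Leftover pairs = 5 - 3 - (2-1) = 1
First group: deep chain of depth 3 + 1 sibling pairs
Remaining 1 groups: simple '()' each

Answer: ((())())()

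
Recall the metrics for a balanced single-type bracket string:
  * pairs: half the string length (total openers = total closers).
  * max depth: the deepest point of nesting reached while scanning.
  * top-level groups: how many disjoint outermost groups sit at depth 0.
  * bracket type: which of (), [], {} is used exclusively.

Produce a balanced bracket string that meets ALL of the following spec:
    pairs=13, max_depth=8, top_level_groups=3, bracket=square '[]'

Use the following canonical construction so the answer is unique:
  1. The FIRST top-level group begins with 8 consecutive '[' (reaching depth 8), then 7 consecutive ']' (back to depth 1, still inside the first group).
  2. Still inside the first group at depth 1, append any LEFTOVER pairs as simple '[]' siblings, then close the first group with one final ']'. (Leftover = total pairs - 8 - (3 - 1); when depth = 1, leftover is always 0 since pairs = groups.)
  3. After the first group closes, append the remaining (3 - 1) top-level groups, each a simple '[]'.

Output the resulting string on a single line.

Answer: [[[[[[[[]]]]]]][][][]][][]

Derivation:
Spec: pairs=13 depth=8 groups=3
Leftover pairs = 13 - 8 - (3-1) = 3
First group: deep chain of depth 8 + 3 sibling pairs
Remaining 2 groups: simple '[]' each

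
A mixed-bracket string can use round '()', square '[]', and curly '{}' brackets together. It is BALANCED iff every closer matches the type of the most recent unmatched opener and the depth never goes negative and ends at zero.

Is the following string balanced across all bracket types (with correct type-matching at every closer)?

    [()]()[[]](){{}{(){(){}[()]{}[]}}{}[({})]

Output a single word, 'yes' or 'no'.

pos 0: push '['; stack = [
pos 1: push '('; stack = [(
pos 2: ')' matches '('; pop; stack = [
pos 3: ']' matches '['; pop; stack = (empty)
pos 4: push '('; stack = (
pos 5: ')' matches '('; pop; stack = (empty)
pos 6: push '['; stack = [
pos 7: push '['; stack = [[
pos 8: ']' matches '['; pop; stack = [
pos 9: ']' matches '['; pop; stack = (empty)
pos 10: push '('; stack = (
pos 11: ')' matches '('; pop; stack = (empty)
pos 12: push '{'; stack = {
pos 13: push '{'; stack = {{
pos 14: '}' matches '{'; pop; stack = {
pos 15: push '{'; stack = {{
pos 16: push '('; stack = {{(
pos 17: ')' matches '('; pop; stack = {{
pos 18: push '{'; stack = {{{
pos 19: push '('; stack = {{{(
pos 20: ')' matches '('; pop; stack = {{{
pos 21: push '{'; stack = {{{{
pos 22: '}' matches '{'; pop; stack = {{{
pos 23: push '['; stack = {{{[
pos 24: push '('; stack = {{{[(
pos 25: ')' matches '('; pop; stack = {{{[
pos 26: ']' matches '['; pop; stack = {{{
pos 27: push '{'; stack = {{{{
pos 28: '}' matches '{'; pop; stack = {{{
pos 29: push '['; stack = {{{[
pos 30: ']' matches '['; pop; stack = {{{
pos 31: '}' matches '{'; pop; stack = {{
pos 32: '}' matches '{'; pop; stack = {
pos 33: push '{'; stack = {{
pos 34: '}' matches '{'; pop; stack = {
pos 35: push '['; stack = {[
pos 36: push '('; stack = {[(
pos 37: push '{'; stack = {[({
pos 38: '}' matches '{'; pop; stack = {[(
pos 39: ')' matches '('; pop; stack = {[
pos 40: ']' matches '['; pop; stack = {
end: stack still non-empty ({) → INVALID
Verdict: unclosed openers at end: { → no

Answer: no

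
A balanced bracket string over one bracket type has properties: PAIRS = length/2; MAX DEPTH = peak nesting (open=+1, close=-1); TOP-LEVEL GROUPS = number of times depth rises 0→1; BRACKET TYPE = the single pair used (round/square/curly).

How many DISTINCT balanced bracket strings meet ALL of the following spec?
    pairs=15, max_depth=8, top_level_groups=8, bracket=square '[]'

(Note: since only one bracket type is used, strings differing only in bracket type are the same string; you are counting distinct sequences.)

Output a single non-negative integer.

Answer: 8

Derivation:
Spec: pairs=15 depth=8 groups=8
Count(depth <= 8) = 62016
Count(depth <= 7) = 62008
Count(depth == 8) = 62016 - 62008 = 8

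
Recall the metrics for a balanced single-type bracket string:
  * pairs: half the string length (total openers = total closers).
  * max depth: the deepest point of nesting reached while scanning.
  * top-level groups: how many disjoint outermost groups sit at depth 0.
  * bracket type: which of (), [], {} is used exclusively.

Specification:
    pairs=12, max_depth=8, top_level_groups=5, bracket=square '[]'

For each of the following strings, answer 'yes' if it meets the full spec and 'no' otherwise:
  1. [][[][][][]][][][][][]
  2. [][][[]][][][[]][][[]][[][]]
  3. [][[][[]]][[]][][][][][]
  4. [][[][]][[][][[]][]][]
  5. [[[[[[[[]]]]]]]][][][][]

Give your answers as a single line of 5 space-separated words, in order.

Answer: no no no no yes

Derivation:
String 1 '[][[][][][]][][][][][]': depth seq [1 0 1 2 1 2 1 2 1 2 1 0 1 0 1 0 1 0 1 0 1 0]
  -> pairs=11 depth=2 groups=7 -> no
String 2 '[][][[]][][][[]][][[]][[][]]': depth seq [1 0 1 0 1 2 1 0 1 0 1 0 1 2 1 0 1 0 1 2 1 0 1 2 1 2 1 0]
  -> pairs=14 depth=2 groups=9 -> no
String 3 '[][[][[]]][[]][][][][][]': depth seq [1 0 1 2 1 2 3 2 1 0 1 2 1 0 1 0 1 0 1 0 1 0 1 0]
  -> pairs=12 depth=3 groups=8 -> no
String 4 '[][[][]][[][][[]][]][]': depth seq [1 0 1 2 1 2 1 0 1 2 1 2 1 2 3 2 1 2 1 0 1 0]
  -> pairs=11 depth=3 groups=4 -> no
String 5 '[[[[[[[[]]]]]]]][][][][]': depth seq [1 2 3 4 5 6 7 8 7 6 5 4 3 2 1 0 1 0 1 0 1 0 1 0]
  -> pairs=12 depth=8 groups=5 -> yes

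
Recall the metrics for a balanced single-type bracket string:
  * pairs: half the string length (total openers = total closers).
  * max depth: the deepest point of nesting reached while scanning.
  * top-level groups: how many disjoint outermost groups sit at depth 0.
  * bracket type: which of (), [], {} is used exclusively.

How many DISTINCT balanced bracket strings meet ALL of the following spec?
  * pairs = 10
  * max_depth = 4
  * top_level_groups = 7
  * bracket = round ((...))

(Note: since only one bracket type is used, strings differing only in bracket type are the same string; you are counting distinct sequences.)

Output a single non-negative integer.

Spec: pairs=10 depth=4 groups=7
Count(depth <= 4) = 154
Count(depth <= 3) = 147
Count(depth == 4) = 154 - 147 = 7

Answer: 7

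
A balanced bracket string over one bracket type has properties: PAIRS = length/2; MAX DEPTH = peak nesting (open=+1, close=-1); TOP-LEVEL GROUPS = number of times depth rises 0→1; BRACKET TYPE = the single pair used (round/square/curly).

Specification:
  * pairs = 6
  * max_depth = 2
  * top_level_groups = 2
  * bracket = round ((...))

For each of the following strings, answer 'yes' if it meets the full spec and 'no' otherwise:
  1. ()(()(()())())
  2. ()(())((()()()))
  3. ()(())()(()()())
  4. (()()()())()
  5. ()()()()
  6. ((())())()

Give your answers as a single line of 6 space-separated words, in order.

Answer: no no no yes no no

Derivation:
String 1 '()(()(()())())': depth seq [1 0 1 2 1 2 3 2 3 2 1 2 1 0]
  -> pairs=7 depth=3 groups=2 -> no
String 2 '()(())((()()()))': depth seq [1 0 1 2 1 0 1 2 3 2 3 2 3 2 1 0]
  -> pairs=8 depth=3 groups=3 -> no
String 3 '()(())()(()()())': depth seq [1 0 1 2 1 0 1 0 1 2 1 2 1 2 1 0]
  -> pairs=8 depth=2 groups=4 -> no
String 4 '(()()()())()': depth seq [1 2 1 2 1 2 1 2 1 0 1 0]
  -> pairs=6 depth=2 groups=2 -> yes
String 5 '()()()()': depth seq [1 0 1 0 1 0 1 0]
  -> pairs=4 depth=1 groups=4 -> no
String 6 '((())())()': depth seq [1 2 3 2 1 2 1 0 1 0]
  -> pairs=5 depth=3 groups=2 -> no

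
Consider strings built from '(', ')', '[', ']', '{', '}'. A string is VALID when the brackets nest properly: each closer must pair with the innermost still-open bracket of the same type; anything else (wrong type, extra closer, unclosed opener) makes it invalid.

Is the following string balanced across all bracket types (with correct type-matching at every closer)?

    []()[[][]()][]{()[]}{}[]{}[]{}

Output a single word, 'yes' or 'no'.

Answer: yes

Derivation:
pos 0: push '['; stack = [
pos 1: ']' matches '['; pop; stack = (empty)
pos 2: push '('; stack = (
pos 3: ')' matches '('; pop; stack = (empty)
pos 4: push '['; stack = [
pos 5: push '['; stack = [[
pos 6: ']' matches '['; pop; stack = [
pos 7: push '['; stack = [[
pos 8: ']' matches '['; pop; stack = [
pos 9: push '('; stack = [(
pos 10: ')' matches '('; pop; stack = [
pos 11: ']' matches '['; pop; stack = (empty)
pos 12: push '['; stack = [
pos 13: ']' matches '['; pop; stack = (empty)
pos 14: push '{'; stack = {
pos 15: push '('; stack = {(
pos 16: ')' matches '('; pop; stack = {
pos 17: push '['; stack = {[
pos 18: ']' matches '['; pop; stack = {
pos 19: '}' matches '{'; pop; stack = (empty)
pos 20: push '{'; stack = {
pos 21: '}' matches '{'; pop; stack = (empty)
pos 22: push '['; stack = [
pos 23: ']' matches '['; pop; stack = (empty)
pos 24: push '{'; stack = {
pos 25: '}' matches '{'; pop; stack = (empty)
pos 26: push '['; stack = [
pos 27: ']' matches '['; pop; stack = (empty)
pos 28: push '{'; stack = {
pos 29: '}' matches '{'; pop; stack = (empty)
end: stack empty → VALID
Verdict: properly nested → yes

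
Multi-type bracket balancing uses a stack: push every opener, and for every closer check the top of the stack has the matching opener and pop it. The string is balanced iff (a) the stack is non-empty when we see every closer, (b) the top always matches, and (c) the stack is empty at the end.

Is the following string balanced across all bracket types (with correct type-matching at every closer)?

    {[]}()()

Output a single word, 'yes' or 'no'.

Answer: yes

Derivation:
pos 0: push '{'; stack = {
pos 1: push '['; stack = {[
pos 2: ']' matches '['; pop; stack = {
pos 3: '}' matches '{'; pop; stack = (empty)
pos 4: push '('; stack = (
pos 5: ')' matches '('; pop; stack = (empty)
pos 6: push '('; stack = (
pos 7: ')' matches '('; pop; stack = (empty)
end: stack empty → VALID
Verdict: properly nested → yes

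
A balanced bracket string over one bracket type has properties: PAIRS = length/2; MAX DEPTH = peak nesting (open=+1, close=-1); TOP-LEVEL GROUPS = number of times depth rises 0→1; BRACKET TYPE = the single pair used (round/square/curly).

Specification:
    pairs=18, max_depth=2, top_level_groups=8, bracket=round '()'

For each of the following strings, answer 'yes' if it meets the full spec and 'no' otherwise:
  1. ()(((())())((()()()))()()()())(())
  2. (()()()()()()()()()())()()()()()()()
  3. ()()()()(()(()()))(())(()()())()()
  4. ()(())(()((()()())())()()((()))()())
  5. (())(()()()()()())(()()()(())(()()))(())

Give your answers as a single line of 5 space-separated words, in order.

String 1 '()(((())())((()()()))()()()())(())': depth seq [1 0 1 2 3 4 3 2 3 2 1 2 3 4 3 4 3 4 3 2 1 2 1 2 1 2 1 2 1 0 1 2 1 0]
  -> pairs=17 depth=4 groups=3 -> no
String 2 '(()()()()()()()()()())()()()()()()()': depth seq [1 2 1 2 1 2 1 2 1 2 1 2 1 2 1 2 1 2 1 2 1 0 1 0 1 0 1 0 1 0 1 0 1 0 1 0]
  -> pairs=18 depth=2 groups=8 -> yes
String 3 '()()()()(()(()()))(())(()()())()()': depth seq [1 0 1 0 1 0 1 0 1 2 1 2 3 2 3 2 1 0 1 2 1 0 1 2 1 2 1 2 1 0 1 0 1 0]
  -> pairs=17 depth=3 groups=9 -> no
String 4 '()(())(()((()()())())()()((()))()())': depth seq [1 0 1 2 1 0 1 2 1 2 3 4 3 4 3 4 3 2 3 2 1 2 1 2 1 2 3 4 3 2 1 2 1 2 1 0]
  -> pairs=18 depth=4 groups=3 -> no
String 5 '(())(()()()()()())(()()()(())(()()))(())': depth seq [1 2 1 0 1 2 1 2 1 2 1 2 1 2 1 2 1 0 1 2 1 2 1 2 1 2 3 2 1 2 3 2 3 2 1 0 1 2 1 0]
  -> pairs=20 depth=3 groups=4 -> no

Answer: no yes no no no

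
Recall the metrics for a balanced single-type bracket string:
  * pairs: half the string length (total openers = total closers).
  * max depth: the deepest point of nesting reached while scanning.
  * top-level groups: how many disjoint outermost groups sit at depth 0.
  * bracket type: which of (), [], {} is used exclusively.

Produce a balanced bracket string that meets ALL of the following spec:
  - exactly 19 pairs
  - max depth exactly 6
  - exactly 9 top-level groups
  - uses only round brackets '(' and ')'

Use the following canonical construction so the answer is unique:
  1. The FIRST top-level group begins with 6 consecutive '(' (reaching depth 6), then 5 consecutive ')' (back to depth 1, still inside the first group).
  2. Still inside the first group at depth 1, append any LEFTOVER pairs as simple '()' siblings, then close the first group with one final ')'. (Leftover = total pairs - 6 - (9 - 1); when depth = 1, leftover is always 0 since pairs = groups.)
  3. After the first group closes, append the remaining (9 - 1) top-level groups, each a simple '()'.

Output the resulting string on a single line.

Answer: (((((()))))()()()()())()()()()()()()()

Derivation:
Spec: pairs=19 depth=6 groups=9
Leftover pairs = 19 - 6 - (9-1) = 5
First group: deep chain of depth 6 + 5 sibling pairs
Remaining 8 groups: simple '()' each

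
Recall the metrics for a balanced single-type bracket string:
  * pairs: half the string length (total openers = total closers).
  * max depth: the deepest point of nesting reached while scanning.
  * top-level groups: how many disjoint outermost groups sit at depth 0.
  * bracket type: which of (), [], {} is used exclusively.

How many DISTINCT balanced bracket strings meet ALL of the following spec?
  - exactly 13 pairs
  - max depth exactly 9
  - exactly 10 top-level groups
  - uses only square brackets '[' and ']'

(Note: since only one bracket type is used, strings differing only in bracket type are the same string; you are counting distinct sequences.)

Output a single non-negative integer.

Answer: 0

Derivation:
Spec: pairs=13 depth=9 groups=10
Count(depth <= 9) = 350
Count(depth <= 8) = 350
Count(depth == 9) = 350 - 350 = 0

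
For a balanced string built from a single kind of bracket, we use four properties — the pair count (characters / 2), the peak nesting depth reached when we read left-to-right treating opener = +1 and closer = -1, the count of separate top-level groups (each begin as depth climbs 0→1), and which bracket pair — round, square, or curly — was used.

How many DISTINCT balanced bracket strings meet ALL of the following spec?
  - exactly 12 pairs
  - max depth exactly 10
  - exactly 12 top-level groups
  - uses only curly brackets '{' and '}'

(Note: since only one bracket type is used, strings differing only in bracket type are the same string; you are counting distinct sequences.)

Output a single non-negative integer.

Spec: pairs=12 depth=10 groups=12
Count(depth <= 10) = 1
Count(depth <= 9) = 1
Count(depth == 10) = 1 - 1 = 0

Answer: 0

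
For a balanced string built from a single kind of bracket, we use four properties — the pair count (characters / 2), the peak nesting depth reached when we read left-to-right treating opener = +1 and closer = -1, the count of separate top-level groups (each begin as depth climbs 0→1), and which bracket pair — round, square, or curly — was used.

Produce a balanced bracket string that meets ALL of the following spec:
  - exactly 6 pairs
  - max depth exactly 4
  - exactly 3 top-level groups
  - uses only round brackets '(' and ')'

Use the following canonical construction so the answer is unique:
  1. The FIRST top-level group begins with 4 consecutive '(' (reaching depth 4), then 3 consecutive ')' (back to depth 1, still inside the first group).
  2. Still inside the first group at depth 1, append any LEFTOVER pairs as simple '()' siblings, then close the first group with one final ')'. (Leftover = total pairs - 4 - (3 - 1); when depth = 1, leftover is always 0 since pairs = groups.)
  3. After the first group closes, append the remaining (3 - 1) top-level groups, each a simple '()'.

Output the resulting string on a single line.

Answer: (((())))()()

Derivation:
Spec: pairs=6 depth=4 groups=3
Leftover pairs = 6 - 4 - (3-1) = 0
First group: deep chain of depth 4 + 0 sibling pairs
Remaining 2 groups: simple '()' each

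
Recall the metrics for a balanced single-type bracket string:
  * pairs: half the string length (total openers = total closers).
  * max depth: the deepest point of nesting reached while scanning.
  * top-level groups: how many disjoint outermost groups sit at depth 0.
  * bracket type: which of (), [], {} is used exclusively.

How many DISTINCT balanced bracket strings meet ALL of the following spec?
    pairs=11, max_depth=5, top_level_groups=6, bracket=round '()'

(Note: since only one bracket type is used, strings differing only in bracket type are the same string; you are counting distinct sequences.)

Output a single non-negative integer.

Spec: pairs=11 depth=5 groups=6
Count(depth <= 5) = 1632
Count(depth <= 4) = 1560
Count(depth == 5) = 1632 - 1560 = 72

Answer: 72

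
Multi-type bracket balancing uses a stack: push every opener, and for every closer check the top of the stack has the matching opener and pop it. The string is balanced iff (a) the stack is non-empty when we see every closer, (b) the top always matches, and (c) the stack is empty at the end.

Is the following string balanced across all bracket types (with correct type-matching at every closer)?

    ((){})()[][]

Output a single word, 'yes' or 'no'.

pos 0: push '('; stack = (
pos 1: push '('; stack = ((
pos 2: ')' matches '('; pop; stack = (
pos 3: push '{'; stack = ({
pos 4: '}' matches '{'; pop; stack = (
pos 5: ')' matches '('; pop; stack = (empty)
pos 6: push '('; stack = (
pos 7: ')' matches '('; pop; stack = (empty)
pos 8: push '['; stack = [
pos 9: ']' matches '['; pop; stack = (empty)
pos 10: push '['; stack = [
pos 11: ']' matches '['; pop; stack = (empty)
end: stack empty → VALID
Verdict: properly nested → yes

Answer: yes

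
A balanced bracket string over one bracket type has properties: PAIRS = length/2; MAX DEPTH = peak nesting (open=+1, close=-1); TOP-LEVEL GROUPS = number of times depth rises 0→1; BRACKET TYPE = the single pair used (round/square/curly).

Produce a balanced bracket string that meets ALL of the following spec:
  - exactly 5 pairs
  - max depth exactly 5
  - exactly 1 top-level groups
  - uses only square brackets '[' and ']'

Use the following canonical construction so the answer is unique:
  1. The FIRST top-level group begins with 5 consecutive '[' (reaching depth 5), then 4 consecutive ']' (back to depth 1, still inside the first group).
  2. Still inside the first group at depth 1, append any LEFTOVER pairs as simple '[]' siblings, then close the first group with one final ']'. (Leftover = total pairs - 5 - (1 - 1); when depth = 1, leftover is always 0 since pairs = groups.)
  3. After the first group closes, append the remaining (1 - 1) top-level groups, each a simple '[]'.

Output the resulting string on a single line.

Spec: pairs=5 depth=5 groups=1
Leftover pairs = 5 - 5 - (1-1) = 0
First group: deep chain of depth 5 + 0 sibling pairs
Remaining 0 groups: simple '[]' each

Answer: [[[[[]]]]]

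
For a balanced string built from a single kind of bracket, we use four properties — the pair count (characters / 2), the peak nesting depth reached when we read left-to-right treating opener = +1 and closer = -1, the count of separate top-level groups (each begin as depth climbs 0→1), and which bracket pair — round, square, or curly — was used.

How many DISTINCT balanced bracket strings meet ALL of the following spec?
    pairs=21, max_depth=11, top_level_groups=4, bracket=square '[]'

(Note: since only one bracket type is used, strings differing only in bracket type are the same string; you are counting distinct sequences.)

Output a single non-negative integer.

Answer: 18251064

Derivation:
Spec: pairs=21 depth=11 groups=4
Count(depth <= 11) = 3023517900
Count(depth <= 10) = 3005266836
Count(depth == 11) = 3023517900 - 3005266836 = 18251064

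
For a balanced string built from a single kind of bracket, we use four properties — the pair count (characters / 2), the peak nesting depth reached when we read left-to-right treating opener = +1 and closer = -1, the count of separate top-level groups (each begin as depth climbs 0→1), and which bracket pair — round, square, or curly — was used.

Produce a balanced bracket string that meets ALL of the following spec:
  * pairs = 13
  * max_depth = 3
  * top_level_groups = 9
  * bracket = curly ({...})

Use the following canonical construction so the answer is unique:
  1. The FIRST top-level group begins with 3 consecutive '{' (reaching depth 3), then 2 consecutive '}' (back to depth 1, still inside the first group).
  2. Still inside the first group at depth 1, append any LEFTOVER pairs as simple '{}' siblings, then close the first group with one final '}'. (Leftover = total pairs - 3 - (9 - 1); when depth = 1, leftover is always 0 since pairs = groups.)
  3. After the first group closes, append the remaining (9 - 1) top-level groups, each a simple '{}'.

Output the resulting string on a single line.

Spec: pairs=13 depth=3 groups=9
Leftover pairs = 13 - 3 - (9-1) = 2
First group: deep chain of depth 3 + 2 sibling pairs
Remaining 8 groups: simple '{}' each

Answer: {{{}}{}{}}{}{}{}{}{}{}{}{}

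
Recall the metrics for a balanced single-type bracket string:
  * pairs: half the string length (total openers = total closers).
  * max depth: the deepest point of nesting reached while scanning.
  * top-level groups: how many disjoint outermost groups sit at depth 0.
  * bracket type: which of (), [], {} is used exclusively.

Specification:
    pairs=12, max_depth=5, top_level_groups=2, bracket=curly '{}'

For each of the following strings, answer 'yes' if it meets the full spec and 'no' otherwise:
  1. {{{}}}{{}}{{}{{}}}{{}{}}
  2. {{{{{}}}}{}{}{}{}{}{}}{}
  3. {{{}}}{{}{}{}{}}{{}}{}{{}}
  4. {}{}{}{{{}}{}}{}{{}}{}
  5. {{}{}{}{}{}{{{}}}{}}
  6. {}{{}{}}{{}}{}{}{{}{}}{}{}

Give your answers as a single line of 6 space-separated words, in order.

String 1 '{{{}}}{{}}{{}{{}}}{{}{}}': depth seq [1 2 3 2 1 0 1 2 1 0 1 2 1 2 3 2 1 0 1 2 1 2 1 0]
  -> pairs=12 depth=3 groups=4 -> no
String 2 '{{{{{}}}}{}{}{}{}{}{}}{}': depth seq [1 2 3 4 5 4 3 2 1 2 1 2 1 2 1 2 1 2 1 2 1 0 1 0]
  -> pairs=12 depth=5 groups=2 -> yes
String 3 '{{{}}}{{}{}{}{}}{{}}{}{{}}': depth seq [1 2 3 2 1 0 1 2 1 2 1 2 1 2 1 0 1 2 1 0 1 0 1 2 1 0]
  -> pairs=13 depth=3 groups=5 -> no
String 4 '{}{}{}{{{}}{}}{}{{}}{}': depth seq [1 0 1 0 1 0 1 2 3 2 1 2 1 0 1 0 1 2 1 0 1 0]
  -> pairs=11 depth=3 groups=7 -> no
String 5 '{{}{}{}{}{}{{{}}}{}}': depth seq [1 2 1 2 1 2 1 2 1 2 1 2 3 4 3 2 1 2 1 0]
  -> pairs=10 depth=4 groups=1 -> no
String 6 '{}{{}{}}{{}}{}{}{{}{}}{}{}': depth seq [1 0 1 2 1 2 1 0 1 2 1 0 1 0 1 0 1 2 1 2 1 0 1 0 1 0]
  -> pairs=13 depth=2 groups=8 -> no

Answer: no yes no no no no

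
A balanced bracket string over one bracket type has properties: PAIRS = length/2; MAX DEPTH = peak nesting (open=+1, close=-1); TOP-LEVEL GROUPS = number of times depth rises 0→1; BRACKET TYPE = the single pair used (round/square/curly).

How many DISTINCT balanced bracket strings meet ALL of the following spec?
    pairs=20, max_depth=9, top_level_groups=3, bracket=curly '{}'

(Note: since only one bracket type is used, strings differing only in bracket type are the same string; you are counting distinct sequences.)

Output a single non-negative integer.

Spec: pairs=20 depth=9 groups=3
Count(depth <= 9) = 1243086174
Count(depth <= 8) = 1163713746
Count(depth == 9) = 1243086174 - 1163713746 = 79372428

Answer: 79372428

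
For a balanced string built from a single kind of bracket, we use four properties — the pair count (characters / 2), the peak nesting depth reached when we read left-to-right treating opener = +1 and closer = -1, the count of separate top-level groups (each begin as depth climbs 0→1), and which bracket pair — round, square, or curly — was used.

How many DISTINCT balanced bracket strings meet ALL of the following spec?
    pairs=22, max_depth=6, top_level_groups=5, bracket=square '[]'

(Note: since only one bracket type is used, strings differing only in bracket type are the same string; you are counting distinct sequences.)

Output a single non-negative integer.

Spec: pairs=22 depth=6 groups=5
Count(depth <= 6) = 4439599660
Count(depth <= 5) = 2721891615
Count(depth == 6) = 4439599660 - 2721891615 = 1717708045

Answer: 1717708045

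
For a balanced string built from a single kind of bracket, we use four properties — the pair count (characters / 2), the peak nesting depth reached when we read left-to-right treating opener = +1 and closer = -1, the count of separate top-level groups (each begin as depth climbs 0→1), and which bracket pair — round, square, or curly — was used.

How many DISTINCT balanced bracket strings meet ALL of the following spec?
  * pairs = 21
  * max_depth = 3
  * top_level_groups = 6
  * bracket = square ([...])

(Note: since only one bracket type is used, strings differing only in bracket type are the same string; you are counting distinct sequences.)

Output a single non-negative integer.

Spec: pairs=21 depth=3 groups=6
Count(depth <= 3) = 27630592
Count(depth <= 2) = 15504
Count(depth == 3) = 27630592 - 15504 = 27615088

Answer: 27615088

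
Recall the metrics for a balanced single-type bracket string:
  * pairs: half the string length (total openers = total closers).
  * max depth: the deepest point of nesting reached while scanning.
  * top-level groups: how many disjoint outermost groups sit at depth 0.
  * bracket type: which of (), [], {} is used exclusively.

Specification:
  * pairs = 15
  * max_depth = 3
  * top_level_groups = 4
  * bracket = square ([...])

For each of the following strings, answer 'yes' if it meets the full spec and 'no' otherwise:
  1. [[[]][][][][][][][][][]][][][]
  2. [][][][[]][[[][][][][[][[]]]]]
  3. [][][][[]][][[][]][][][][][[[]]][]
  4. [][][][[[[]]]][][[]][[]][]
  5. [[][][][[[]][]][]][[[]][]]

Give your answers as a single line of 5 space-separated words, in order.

Answer: yes no no no no

Derivation:
String 1 '[[[]][][][][][][][][][]][][][]': depth seq [1 2 3 2 1 2 1 2 1 2 1 2 1 2 1 2 1 2 1 2 1 2 1 0 1 0 1 0 1 0]
  -> pairs=15 depth=3 groups=4 -> yes
String 2 '[][][][[]][[[][][][][[][[]]]]]': depth seq [1 0 1 0 1 0 1 2 1 0 1 2 3 2 3 2 3 2 3 2 3 4 3 4 5 4 3 2 1 0]
  -> pairs=15 depth=5 groups=5 -> no
String 3 '[][][][[]][][[][]][][][][][[[]]][]': depth seq [1 0 1 0 1 0 1 2 1 0 1 0 1 2 1 2 1 0 1 0 1 0 1 0 1 0 1 2 3 2 1 0 1 0]
  -> pairs=17 depth=3 groups=12 -> no
String 4 '[][][][[[[]]]][][[]][[]][]': depth seq [1 0 1 0 1 0 1 2 3 4 3 2 1 0 1 0 1 2 1 0 1 2 1 0 1 0]
  -> pairs=13 depth=4 groups=8 -> no
String 5 '[[][][][[[]][]][]][[[]][]]': depth seq [1 2 1 2 1 2 1 2 3 4 3 2 3 2 1 2 1 0 1 2 3 2 1 2 1 0]
  -> pairs=13 depth=4 groups=2 -> no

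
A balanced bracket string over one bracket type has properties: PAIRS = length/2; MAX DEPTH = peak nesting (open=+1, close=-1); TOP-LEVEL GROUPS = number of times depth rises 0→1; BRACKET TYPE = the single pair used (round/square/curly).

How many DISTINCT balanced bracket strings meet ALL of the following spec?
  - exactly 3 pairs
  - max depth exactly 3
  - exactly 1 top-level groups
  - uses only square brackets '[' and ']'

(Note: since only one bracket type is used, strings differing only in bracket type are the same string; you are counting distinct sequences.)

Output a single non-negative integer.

Spec: pairs=3 depth=3 groups=1
Count(depth <= 3) = 2
Count(depth <= 2) = 1
Count(depth == 3) = 2 - 1 = 1

Answer: 1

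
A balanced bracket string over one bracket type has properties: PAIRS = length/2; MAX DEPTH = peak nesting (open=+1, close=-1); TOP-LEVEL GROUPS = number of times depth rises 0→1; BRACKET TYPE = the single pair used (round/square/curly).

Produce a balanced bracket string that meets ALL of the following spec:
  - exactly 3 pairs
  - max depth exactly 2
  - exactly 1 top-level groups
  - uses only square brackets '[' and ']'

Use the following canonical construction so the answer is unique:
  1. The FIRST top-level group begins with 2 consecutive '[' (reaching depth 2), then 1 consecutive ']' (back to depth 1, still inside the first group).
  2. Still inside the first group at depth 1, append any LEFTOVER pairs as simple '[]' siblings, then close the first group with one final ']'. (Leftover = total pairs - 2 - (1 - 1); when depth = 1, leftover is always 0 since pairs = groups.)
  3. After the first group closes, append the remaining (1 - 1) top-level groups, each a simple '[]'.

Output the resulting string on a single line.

Spec: pairs=3 depth=2 groups=1
Leftover pairs = 3 - 2 - (1-1) = 1
First group: deep chain of depth 2 + 1 sibling pairs
Remaining 0 groups: simple '[]' each

Answer: [[][]]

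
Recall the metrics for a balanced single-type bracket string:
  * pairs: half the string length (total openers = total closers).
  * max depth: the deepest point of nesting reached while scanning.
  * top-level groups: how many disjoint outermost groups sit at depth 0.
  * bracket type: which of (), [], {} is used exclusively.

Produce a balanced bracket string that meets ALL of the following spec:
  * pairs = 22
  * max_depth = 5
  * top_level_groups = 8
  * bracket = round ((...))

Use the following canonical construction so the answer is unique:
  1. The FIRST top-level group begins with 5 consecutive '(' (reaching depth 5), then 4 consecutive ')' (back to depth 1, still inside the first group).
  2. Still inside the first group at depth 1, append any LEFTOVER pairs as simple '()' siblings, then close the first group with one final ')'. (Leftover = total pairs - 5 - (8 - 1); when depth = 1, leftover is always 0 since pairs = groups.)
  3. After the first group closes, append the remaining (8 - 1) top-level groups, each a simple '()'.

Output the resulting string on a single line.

Spec: pairs=22 depth=5 groups=8
Leftover pairs = 22 - 5 - (8-1) = 10
First group: deep chain of depth 5 + 10 sibling pairs
Remaining 7 groups: simple '()' each

Answer: ((((())))()()()()()()()()()())()()()()()()()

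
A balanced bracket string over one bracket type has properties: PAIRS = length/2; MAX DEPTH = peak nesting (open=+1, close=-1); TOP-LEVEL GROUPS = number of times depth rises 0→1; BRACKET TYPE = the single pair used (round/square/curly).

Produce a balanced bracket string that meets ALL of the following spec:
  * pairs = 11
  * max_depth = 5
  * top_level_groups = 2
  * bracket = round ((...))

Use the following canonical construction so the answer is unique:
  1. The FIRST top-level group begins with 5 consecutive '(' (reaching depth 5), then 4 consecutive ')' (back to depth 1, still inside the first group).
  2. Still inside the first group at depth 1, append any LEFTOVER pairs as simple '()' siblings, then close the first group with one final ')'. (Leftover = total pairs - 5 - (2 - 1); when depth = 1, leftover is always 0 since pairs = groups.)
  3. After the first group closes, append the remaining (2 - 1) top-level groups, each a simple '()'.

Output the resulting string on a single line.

Spec: pairs=11 depth=5 groups=2
Leftover pairs = 11 - 5 - (2-1) = 5
First group: deep chain of depth 5 + 5 sibling pairs
Remaining 1 groups: simple '()' each

Answer: ((((())))()()()()())()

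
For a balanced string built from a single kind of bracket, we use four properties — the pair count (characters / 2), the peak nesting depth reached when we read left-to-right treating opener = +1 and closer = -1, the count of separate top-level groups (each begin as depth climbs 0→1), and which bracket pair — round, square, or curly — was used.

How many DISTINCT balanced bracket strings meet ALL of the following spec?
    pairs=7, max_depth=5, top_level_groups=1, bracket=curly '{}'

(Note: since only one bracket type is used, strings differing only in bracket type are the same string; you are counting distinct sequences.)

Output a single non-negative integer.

Answer: 33

Derivation:
Spec: pairs=7 depth=5 groups=1
Count(depth <= 5) = 122
Count(depth <= 4) = 89
Count(depth == 5) = 122 - 89 = 33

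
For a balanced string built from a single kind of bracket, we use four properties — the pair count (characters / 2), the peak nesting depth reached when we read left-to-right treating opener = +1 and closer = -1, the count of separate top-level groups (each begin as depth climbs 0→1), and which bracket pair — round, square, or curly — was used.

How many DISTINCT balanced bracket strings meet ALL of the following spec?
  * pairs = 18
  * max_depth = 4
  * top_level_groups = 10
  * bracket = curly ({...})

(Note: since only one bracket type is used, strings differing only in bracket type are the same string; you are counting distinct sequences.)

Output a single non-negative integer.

Spec: pairs=18 depth=4 groups=10
Count(depth <= 4) = 517420
Count(depth <= 3) = 309605
Count(depth == 4) = 517420 - 309605 = 207815

Answer: 207815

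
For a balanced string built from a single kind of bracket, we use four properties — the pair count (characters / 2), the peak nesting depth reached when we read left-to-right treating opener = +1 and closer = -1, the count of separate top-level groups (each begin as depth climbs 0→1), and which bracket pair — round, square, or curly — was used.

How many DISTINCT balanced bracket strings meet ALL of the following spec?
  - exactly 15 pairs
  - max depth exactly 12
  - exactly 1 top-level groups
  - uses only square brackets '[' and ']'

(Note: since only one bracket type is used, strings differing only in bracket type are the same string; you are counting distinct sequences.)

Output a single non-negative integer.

Spec: pairs=15 depth=12 groups=1
Count(depth <= 12) = 2674117
Count(depth <= 11) = 2671892
Count(depth == 12) = 2674117 - 2671892 = 2225

Answer: 2225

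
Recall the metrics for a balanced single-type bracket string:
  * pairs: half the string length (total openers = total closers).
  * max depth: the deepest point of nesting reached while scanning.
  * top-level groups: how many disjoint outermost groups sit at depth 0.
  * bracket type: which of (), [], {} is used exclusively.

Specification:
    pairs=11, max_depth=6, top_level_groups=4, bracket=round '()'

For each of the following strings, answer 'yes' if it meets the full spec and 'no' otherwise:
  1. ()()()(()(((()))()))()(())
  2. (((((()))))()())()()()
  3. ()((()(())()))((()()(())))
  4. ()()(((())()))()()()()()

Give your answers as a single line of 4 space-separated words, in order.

String 1 '()()()(()(((()))()))()(())': depth seq [1 0 1 0 1 0 1 2 1 2 3 4 5 4 3 2 3 2 1 0 1 0 1 2 1 0]
  -> pairs=13 depth=5 groups=6 -> no
String 2 '(((((()))))()())()()()': depth seq [1 2 3 4 5 6 5 4 3 2 1 2 1 2 1 0 1 0 1 0 1 0]
  -> pairs=11 depth=6 groups=4 -> yes
String 3 '()((()(())()))((()()(())))': depth seq [1 0 1 2 3 2 3 4 3 2 3 2 1 0 1 2 3 2 3 2 3 4 3 2 1 0]
  -> pairs=13 depth=4 groups=3 -> no
String 4 '()()(((())()))()()()()()': depth seq [1 0 1 0 1 2 3 4 3 2 3 2 1 0 1 0 1 0 1 0 1 0 1 0]
  -> pairs=12 depth=4 groups=8 -> no

Answer: no yes no no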